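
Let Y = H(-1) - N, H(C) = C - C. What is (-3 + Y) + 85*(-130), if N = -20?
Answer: -11033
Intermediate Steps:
H(C) = 0
Y = 20 (Y = 0 - 1*(-20) = 0 + 20 = 20)
(-3 + Y) + 85*(-130) = (-3 + 20) + 85*(-130) = 17 - 11050 = -11033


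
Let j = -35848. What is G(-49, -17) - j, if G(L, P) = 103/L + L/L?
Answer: 1756498/49 ≈ 35847.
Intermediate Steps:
G(L, P) = 1 + 103/L (G(L, P) = 103/L + 1 = 1 + 103/L)
G(-49, -17) - j = (103 - 49)/(-49) - 1*(-35848) = -1/49*54 + 35848 = -54/49 + 35848 = 1756498/49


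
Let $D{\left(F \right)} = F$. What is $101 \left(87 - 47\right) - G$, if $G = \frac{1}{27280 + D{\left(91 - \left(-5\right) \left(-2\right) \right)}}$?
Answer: $\frac{110538439}{27361} \approx 4040.0$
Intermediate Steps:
$G = \frac{1}{27361}$ ($G = \frac{1}{27280 + \left(91 - \left(-5\right) \left(-2\right)\right)} = \frac{1}{27280 + \left(91 - 10\right)} = \frac{1}{27280 + 81} = \frac{1}{27361} \approx 3.6548 \cdot 10^{-5}$)
$101 \left(87 - 47\right) - G = 101 \left(87 - 47\right) - \frac{1}{27361} = 101 \cdot 40 - \frac{1}{27361} = 4040 - \frac{1}{27361} = \frac{110538439}{27361}$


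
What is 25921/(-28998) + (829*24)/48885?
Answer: -230067959/472522410 ≈ -0.48689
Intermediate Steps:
25921/(-28998) + (829*24)/48885 = 25921*(-1/28998) + 19896*(1/48885) = -25921/28998 + 6632/16295 = -230067959/472522410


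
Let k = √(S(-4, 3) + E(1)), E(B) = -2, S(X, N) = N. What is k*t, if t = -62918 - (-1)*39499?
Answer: -23419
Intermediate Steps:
k = 1 (k = √(3 - 2) = √1 = 1)
t = -23419 (t = -62918 - 1*(-39499) = -62918 + 39499 = -23419)
k*t = 1*(-23419) = -23419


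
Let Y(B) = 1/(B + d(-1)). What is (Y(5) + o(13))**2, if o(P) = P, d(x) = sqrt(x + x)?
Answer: 2*(-2009*I + 858*sqrt(2))/(-23*I + 10*sqrt(2)) ≈ 173.85 - 1.3812*I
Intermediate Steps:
d(x) = sqrt(2)*sqrt(x) (d(x) = sqrt(2*x) = sqrt(2)*sqrt(x))
Y(B) = 1/(B + I*sqrt(2)) (Y(B) = 1/(B + sqrt(2)*sqrt(-1)) = 1/(B + sqrt(2)*I) = 1/(B + I*sqrt(2)))
(Y(5) + o(13))**2 = (1/(5 + I*sqrt(2)) + 13)**2 = (13 + 1/(5 + I*sqrt(2)))**2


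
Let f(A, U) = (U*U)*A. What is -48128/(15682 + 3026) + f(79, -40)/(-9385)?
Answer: -140818624/8778729 ≈ -16.041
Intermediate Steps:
f(A, U) = A*U² (f(A, U) = U²*A = A*U²)
-48128/(15682 + 3026) + f(79, -40)/(-9385) = -48128/(15682 + 3026) + (79*(-40)²)/(-9385) = -48128/18708 + (79*1600)*(-1/9385) = -48128*1/18708 + 126400*(-1/9385) = -12032/4677 - 25280/1877 = -140818624/8778729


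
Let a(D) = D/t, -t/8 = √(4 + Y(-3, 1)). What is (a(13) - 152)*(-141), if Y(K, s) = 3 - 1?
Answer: 21432 + 611*√6/16 ≈ 21526.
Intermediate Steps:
Y(K, s) = 2
t = -8*√6 (t = -8*√(4 + 2) = -8*√6 ≈ -19.596)
a(D) = -D*√6/48 (a(D) = D/((-8*√6)) = D*(-√6/48) = -D*√6/48)
(a(13) - 152)*(-141) = (-1/48*13*√6 - 152)*(-141) = (-13*√6/48 - 152)*(-141) = (-152 - 13*√6/48)*(-141) = 21432 + 611*√6/16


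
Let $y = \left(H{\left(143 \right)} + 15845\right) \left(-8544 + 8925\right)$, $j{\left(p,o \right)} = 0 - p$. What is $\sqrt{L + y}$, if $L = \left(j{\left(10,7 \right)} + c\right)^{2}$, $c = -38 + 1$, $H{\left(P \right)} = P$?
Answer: $\sqrt{6093637} \approx 2468.5$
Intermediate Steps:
$j{\left(p,o \right)} = - p$
$y = 6091428$ ($y = \left(143 + 15845\right) \left(-8544 + 8925\right) = 15988 \cdot 381 = 6091428$)
$c = -37$
$L = 2209$ ($L = \left(\left(-1\right) 10 - 37\right)^{2} = \left(-10 - 37\right)^{2} = \left(-47\right)^{2} = 2209$)
$\sqrt{L + y} = \sqrt{2209 + 6091428} = \sqrt{6093637}$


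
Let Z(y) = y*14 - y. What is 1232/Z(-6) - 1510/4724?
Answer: -1484437/92118 ≈ -16.115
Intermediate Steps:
Z(y) = 13*y (Z(y) = 14*y - y = 13*y)
1232/Z(-6) - 1510/4724 = 1232/((13*(-6))) - 1510/4724 = 1232/(-78) - 1510*1/4724 = 1232*(-1/78) - 755/2362 = -616/39 - 755/2362 = -1484437/92118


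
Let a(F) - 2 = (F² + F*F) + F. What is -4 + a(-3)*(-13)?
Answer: -225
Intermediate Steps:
a(F) = 2 + F + 2*F² (a(F) = 2 + ((F² + F*F) + F) = 2 + ((F² + F²) + F) = 2 + (2*F² + F) = 2 + (F + 2*F²) = 2 + F + 2*F²)
-4 + a(-3)*(-13) = -4 + (2 - 3 + 2*(-3)²)*(-13) = -4 + (2 - 3 + 2*9)*(-13) = -4 + (2 - 3 + 18)*(-13) = -4 + 17*(-13) = -4 - 221 = -225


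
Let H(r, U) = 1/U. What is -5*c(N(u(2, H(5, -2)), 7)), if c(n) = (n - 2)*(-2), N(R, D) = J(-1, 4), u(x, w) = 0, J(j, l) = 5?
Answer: 30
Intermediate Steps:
N(R, D) = 5
c(n) = 4 - 2*n (c(n) = (-2 + n)*(-2) = 4 - 2*n)
-5*c(N(u(2, H(5, -2)), 7)) = -5*(4 - 2*5) = -5*(4 - 10) = -5*(-6) = 30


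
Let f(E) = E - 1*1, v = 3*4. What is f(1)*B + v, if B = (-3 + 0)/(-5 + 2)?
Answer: 12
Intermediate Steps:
v = 12
f(E) = -1 + E (f(E) = E - 1 = -1 + E)
B = 1 (B = -3/(-3) = -3*(-1/3) = 1)
f(1)*B + v = (-1 + 1)*1 + 12 = 0*1 + 12 = 0 + 12 = 12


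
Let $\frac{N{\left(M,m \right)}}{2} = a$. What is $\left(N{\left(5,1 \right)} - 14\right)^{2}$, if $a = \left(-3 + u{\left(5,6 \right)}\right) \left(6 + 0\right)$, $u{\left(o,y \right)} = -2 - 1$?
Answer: $7396$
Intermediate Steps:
$u{\left(o,y \right)} = -3$ ($u{\left(o,y \right)} = -2 - 1 = -3$)
$a = -36$ ($a = \left(-3 - 3\right) \left(6 + 0\right) = \left(-6\right) 6 = -36$)
$N{\left(M,m \right)} = -72$ ($N{\left(M,m \right)} = 2 \left(-36\right) = -72$)
$\left(N{\left(5,1 \right)} - 14\right)^{2} = \left(-72 - 14\right)^{2} = \left(-86\right)^{2} = 7396$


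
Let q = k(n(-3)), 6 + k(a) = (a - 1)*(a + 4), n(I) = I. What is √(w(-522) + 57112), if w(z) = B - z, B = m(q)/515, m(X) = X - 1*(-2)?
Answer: √15285973530/515 ≈ 240.07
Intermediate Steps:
k(a) = -6 + (-1 + a)*(4 + a) (k(a) = -6 + (a - 1)*(a + 4) = -6 + (-1 + a)*(4 + a))
q = -10 (q = -10 + (-3)² + 3*(-3) = -10 + 9 - 9 = -10)
m(X) = 2 + X (m(X) = X + 2 = 2 + X)
B = -8/515 (B = (2 - 10)/515 = -8*1/515 = -8/515 ≈ -0.015534)
w(z) = -8/515 - z
√(w(-522) + 57112) = √((-8/515 - 1*(-522)) + 57112) = √((-8/515 + 522) + 57112) = √(268822/515 + 57112) = √(29681502/515) = √15285973530/515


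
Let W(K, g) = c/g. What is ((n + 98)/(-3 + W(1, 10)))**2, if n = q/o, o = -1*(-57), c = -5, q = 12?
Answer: 13927824/17689 ≈ 787.37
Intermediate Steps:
W(K, g) = -5/g
o = 57
n = 4/19 (n = 12/57 = 12*(1/57) = 4/19 ≈ 0.21053)
((n + 98)/(-3 + W(1, 10)))**2 = ((4/19 + 98)/(-3 - 5/10))**2 = (1866/(19*(-3 - 5*1/10)))**2 = (1866/(19*(-3 - 1/2)))**2 = (1866/(19*(-7/2)))**2 = ((1866/19)*(-2/7))**2 = (-3732/133)**2 = 13927824/17689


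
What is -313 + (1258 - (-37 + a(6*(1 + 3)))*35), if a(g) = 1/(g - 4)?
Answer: 8953/4 ≈ 2238.3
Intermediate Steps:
a(g) = 1/(-4 + g)
-313 + (1258 - (-37 + a(6*(1 + 3)))*35) = -313 + (1258 - (-37 + 1/(-4 + 6*(1 + 3)))*35) = -313 + (1258 - (-37 + 1/(-4 + 6*4))*35) = -313 + (1258 - (-37 + 1/(-4 + 24))*35) = -313 + (1258 - (-37 + 1/20)*35) = -313 + (1258 - (-739)*35/20) = -313 + (1258 - 1*(-5173/4)) = -313 + (1258 + 5173/4) = -313 + 10205/4 = 8953/4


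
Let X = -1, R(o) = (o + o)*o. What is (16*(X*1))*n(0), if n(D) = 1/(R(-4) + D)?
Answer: -1/2 ≈ -0.50000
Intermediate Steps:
R(o) = 2*o**2 (R(o) = (2*o)*o = 2*o**2)
n(D) = 1/(32 + D) (n(D) = 1/(2*(-4)**2 + D) = 1/(2*16 + D) = 1/(32 + D))
(16*(X*1))*n(0) = (16*(-1*1))/(32 + 0) = (16*(-1))/32 = -16*1/32 = -1/2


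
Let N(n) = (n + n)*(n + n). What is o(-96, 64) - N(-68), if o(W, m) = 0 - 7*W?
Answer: -17824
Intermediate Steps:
o(W, m) = -7*W
N(n) = 4*n² (N(n) = (2*n)*(2*n) = 4*n²)
o(-96, 64) - N(-68) = -7*(-96) - 4*(-68)² = 672 - 4*4624 = 672 - 1*18496 = 672 - 18496 = -17824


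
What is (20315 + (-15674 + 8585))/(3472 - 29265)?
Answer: -13226/25793 ≈ -0.51277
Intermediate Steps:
(20315 + (-15674 + 8585))/(3472 - 29265) = (20315 - 7089)/(-25793) = 13226*(-1/25793) = -13226/25793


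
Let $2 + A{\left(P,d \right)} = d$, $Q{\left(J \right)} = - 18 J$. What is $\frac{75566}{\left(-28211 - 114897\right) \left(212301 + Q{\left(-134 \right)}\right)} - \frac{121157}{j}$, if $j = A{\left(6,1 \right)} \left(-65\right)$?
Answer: $- \frac{1861404537816209}{998632310130} \approx -1864.0$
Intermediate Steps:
$A{\left(P,d \right)} = -2 + d$
$j = 65$ ($j = \left(-2 + 1\right) \left(-65\right) = \left(-1\right) \left(-65\right) = 65$)
$\frac{75566}{\left(-28211 - 114897\right) \left(212301 + Q{\left(-134 \right)}\right)} - \frac{121157}{j} = \frac{75566}{\left(-28211 - 114897\right) \left(212301 - -2412\right)} - \frac{121157}{65} = \frac{75566}{\left(-143108\right) \left(212301 + 2412\right)} - \frac{121157}{65} = \frac{75566}{\left(-143108\right) 214713} - \frac{121157}{65} = \frac{75566}{-30727148004} - \frac{121157}{65} = 75566 \left(- \frac{1}{30727148004}\right) - \frac{121157}{65} = - \frac{37783}{15363574002} - \frac{121157}{65} = - \frac{1861404537816209}{998632310130}$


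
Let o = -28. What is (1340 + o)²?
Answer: 1721344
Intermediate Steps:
(1340 + o)² = (1340 - 28)² = 1312² = 1721344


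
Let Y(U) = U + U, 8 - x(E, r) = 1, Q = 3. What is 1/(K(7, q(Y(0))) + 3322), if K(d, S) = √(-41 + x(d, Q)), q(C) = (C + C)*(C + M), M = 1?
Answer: 1661/5517859 - I*√34/11035718 ≈ 0.00030102 - 5.2837e-7*I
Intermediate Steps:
x(E, r) = 7 (x(E, r) = 8 - 1*1 = 8 - 1 = 7)
Y(U) = 2*U
q(C) = 2*C*(1 + C) (q(C) = (C + C)*(C + 1) = (2*C)*(1 + C) = 2*C*(1 + C))
K(d, S) = I*√34 (K(d, S) = √(-41 + 7) = √(-34) = I*√34)
1/(K(7, q(Y(0))) + 3322) = 1/(I*√34 + 3322) = 1/(3322 + I*√34)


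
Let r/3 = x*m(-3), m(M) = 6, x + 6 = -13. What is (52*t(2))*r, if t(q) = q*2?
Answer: -71136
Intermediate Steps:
x = -19 (x = -6 - 13 = -19)
t(q) = 2*q
r = -342 (r = 3*(-19*6) = 3*(-114) = -342)
(52*t(2))*r = (52*(2*2))*(-342) = (52*4)*(-342) = 208*(-342) = -71136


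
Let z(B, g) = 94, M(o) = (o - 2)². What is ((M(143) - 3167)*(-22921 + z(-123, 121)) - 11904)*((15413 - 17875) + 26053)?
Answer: -9000966333762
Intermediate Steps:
M(o) = (-2 + o)²
((M(143) - 3167)*(-22921 + z(-123, 121)) - 11904)*((15413 - 17875) + 26053) = (((-2 + 143)² - 3167)*(-22921 + 94) - 11904)*((15413 - 17875) + 26053) = ((141² - 3167)*(-22827) - 11904)*(-2462 + 26053) = ((19881 - 3167)*(-22827) - 11904)*23591 = (16714*(-22827) - 11904)*23591 = (-381530478 - 11904)*23591 = -381542382*23591 = -9000966333762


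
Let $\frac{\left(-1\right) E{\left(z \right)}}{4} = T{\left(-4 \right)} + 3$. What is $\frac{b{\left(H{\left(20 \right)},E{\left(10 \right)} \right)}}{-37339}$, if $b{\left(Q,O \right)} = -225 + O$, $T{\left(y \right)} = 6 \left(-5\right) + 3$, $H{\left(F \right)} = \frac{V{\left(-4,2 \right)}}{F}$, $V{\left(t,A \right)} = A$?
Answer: $\frac{129}{37339} \approx 0.0034548$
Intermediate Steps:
$H{\left(F \right)} = \frac{2}{F}$
$T{\left(y \right)} = -27$ ($T{\left(y \right)} = -30 + 3 = -27$)
$E{\left(z \right)} = 96$ ($E{\left(z \right)} = - 4 \left(-27 + 3\right) = \left(-4\right) \left(-24\right) = 96$)
$\frac{b{\left(H{\left(20 \right)},E{\left(10 \right)} \right)}}{-37339} = \frac{-225 + 96}{-37339} = \left(-129\right) \left(- \frac{1}{37339}\right) = \frac{129}{37339}$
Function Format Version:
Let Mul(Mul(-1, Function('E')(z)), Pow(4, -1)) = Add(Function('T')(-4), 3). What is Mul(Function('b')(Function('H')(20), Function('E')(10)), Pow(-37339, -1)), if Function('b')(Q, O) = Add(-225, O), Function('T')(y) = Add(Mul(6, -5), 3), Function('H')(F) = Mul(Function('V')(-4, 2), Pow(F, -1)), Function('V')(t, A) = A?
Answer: Rational(129, 37339) ≈ 0.0034548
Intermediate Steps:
Function('H')(F) = Mul(2, Pow(F, -1))
Function('T')(y) = -27 (Function('T')(y) = Add(-30, 3) = -27)
Function('E')(z) = 96 (Function('E')(z) = Mul(-4, Add(-27, 3)) = Mul(-4, -24) = 96)
Mul(Function('b')(Function('H')(20), Function('E')(10)), Pow(-37339, -1)) = Mul(Add(-225, 96), Pow(-37339, -1)) = Mul(-129, Rational(-1, 37339)) = Rational(129, 37339)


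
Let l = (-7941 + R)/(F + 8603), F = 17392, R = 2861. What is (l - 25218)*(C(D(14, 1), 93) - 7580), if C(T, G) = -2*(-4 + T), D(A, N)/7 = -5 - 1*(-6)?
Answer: 994595893228/5199 ≈ 1.9131e+8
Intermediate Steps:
D(A, N) = 7 (D(A, N) = 7*(-5 - 1*(-6)) = 7*(-5 + 6) = 7*1 = 7)
C(T, G) = 8 - 2*T
l = -1016/5199 (l = (-7941 + 2861)/(17392 + 8603) = -5080/25995 = -5080*1/25995 = -1016/5199 ≈ -0.19542)
(l - 25218)*(C(D(14, 1), 93) - 7580) = (-1016/5199 - 25218)*((8 - 2*7) - 7580) = -131109398*((8 - 14) - 7580)/5199 = -131109398*(-6 - 7580)/5199 = -131109398/5199*(-7586) = 994595893228/5199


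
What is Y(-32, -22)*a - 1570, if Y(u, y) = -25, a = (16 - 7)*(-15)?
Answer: 1805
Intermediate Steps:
a = -135 (a = 9*(-15) = -135)
Y(-32, -22)*a - 1570 = -25*(-135) - 1570 = 3375 - 1570 = 1805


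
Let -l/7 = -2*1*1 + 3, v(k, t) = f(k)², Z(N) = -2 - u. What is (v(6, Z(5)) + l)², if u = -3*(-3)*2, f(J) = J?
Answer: 841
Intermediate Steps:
u = 18 (u = 9*2 = 18)
Z(N) = -20 (Z(N) = -2 - 1*18 = -2 - 18 = -20)
v(k, t) = k²
l = -7 (l = -7*(-2*1*1 + 3) = -7*(-2*1 + 3) = -7*(-2 + 3) = -7*1 = -7)
(v(6, Z(5)) + l)² = (6² - 7)² = (36 - 7)² = 29² = 841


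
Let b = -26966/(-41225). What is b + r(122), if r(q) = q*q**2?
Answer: 771735678/425 ≈ 1.8158e+6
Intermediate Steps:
r(q) = q**3
b = 278/425 (b = -26966*(-1/41225) = 278/425 ≈ 0.65412)
b + r(122) = 278/425 + 122**3 = 278/425 + 1815848 = 771735678/425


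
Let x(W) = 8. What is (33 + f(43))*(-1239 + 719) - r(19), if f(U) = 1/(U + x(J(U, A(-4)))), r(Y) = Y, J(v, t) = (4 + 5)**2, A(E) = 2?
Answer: -876649/51 ≈ -17189.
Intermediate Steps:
J(v, t) = 81 (J(v, t) = 9**2 = 81)
f(U) = 1/(8 + U) (f(U) = 1/(U + 8) = 1/(8 + U))
(33 + f(43))*(-1239 + 719) - r(19) = (33 + 1/(8 + 43))*(-1239 + 719) - 1*19 = (33 + 1/51)*(-520) - 19 = (1684/51)*(-520) - 19 = -875680/51 - 19 = -876649/51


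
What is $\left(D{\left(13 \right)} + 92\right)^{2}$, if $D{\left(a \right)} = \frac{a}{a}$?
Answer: $8649$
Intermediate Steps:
$D{\left(a \right)} = 1$
$\left(D{\left(13 \right)} + 92\right)^{2} = \left(1 + 92\right)^{2} = 93^{2} = 8649$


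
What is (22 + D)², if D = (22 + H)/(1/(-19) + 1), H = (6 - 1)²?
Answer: 1661521/324 ≈ 5128.1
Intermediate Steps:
H = 25 (H = 5² = 25)
D = 893/18 (D = (22 + 25)/(1/(-19) + 1) = 47/(-1/19 + 1) = 47/(18/19) = 47*(19/18) = 893/18 ≈ 49.611)
(22 + D)² = (22 + 893/18)² = (1289/18)² = 1661521/324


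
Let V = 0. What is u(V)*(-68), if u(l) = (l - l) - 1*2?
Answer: 136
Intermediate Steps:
u(l) = -2 (u(l) = 0 - 2 = -2)
u(V)*(-68) = -2*(-68) = 136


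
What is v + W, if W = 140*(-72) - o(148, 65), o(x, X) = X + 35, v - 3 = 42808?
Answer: 32631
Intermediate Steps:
v = 42811 (v = 3 + 42808 = 42811)
o(x, X) = 35 + X
W = -10180 (W = 140*(-72) - (35 + 65) = -10080 - 1*100 = -10080 - 100 = -10180)
v + W = 42811 - 10180 = 32631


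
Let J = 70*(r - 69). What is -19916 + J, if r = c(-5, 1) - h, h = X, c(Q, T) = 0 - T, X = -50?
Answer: -21316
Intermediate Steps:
c(Q, T) = -T
h = -50
r = 49 (r = -1*1 - 1*(-50) = -1 + 50 = 49)
J = -1400 (J = 70*(49 - 69) = 70*(-20) = -1400)
-19916 + J = -19916 - 1400 = -21316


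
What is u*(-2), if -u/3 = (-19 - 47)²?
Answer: 26136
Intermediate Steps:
u = -13068 (u = -3*(-19 - 47)² = -3*(-66)² = -3*4356 = -13068)
u*(-2) = -13068*(-2) = 26136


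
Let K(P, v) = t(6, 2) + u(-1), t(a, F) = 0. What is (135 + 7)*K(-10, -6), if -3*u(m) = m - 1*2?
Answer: 142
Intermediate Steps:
u(m) = ⅔ - m/3 (u(m) = -(m - 1*2)/3 = -(m - 2)/3 = -(-2 + m)/3 = ⅔ - m/3)
K(P, v) = 1 (K(P, v) = 0 + (⅔ - ⅓*(-1)) = 0 + (⅔ + ⅓) = 0 + 1 = 1)
(135 + 7)*K(-10, -6) = (135 + 7)*1 = 142*1 = 142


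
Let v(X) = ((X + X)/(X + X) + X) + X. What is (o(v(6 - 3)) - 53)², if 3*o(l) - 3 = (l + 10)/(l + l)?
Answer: 4695889/1764 ≈ 2662.1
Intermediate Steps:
v(X) = 1 + 2*X (v(X) = ((2*X)/((2*X)) + X) + X = ((2*X)*(1/(2*X)) + X) + X = (1 + X) + X = 1 + 2*X)
o(l) = 1 + (10 + l)/(6*l) (o(l) = 1 + ((l + 10)/(l + l))/3 = 1 + ((10 + l)/((2*l)))/3 = 1 + ((10 + l)*(1/(2*l)))/3 = 1 + ((10 + l)/(2*l))/3 = 1 + (10 + l)/(6*l))
(o(v(6 - 3)) - 53)² = ((10 + 7*(1 + 2*(6 - 3)))/(6*(1 + 2*(6 - 3))) - 53)² = ((10 + 7*(1 + 2*3))/(6*(1 + 2*3)) - 53)² = ((10 + 7*(1 + 6))/(6*(1 + 6)) - 53)² = ((⅙)*(10 + 7*7)/7 - 53)² = ((⅙)*(⅐)*(10 + 49) - 53)² = ((⅙)*(⅐)*59 - 53)² = (59/42 - 53)² = (-2167/42)² = 4695889/1764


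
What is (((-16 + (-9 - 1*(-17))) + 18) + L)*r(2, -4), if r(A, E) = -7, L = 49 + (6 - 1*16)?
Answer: -343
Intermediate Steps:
L = 39 (L = 49 + (6 - 16) = 49 - 10 = 39)
(((-16 + (-9 - 1*(-17))) + 18) + L)*r(2, -4) = (((-16 + (-9 - 1*(-17))) + 18) + 39)*(-7) = (((-16 + (-9 + 17)) + 18) + 39)*(-7) = (((-16 + 8) + 18) + 39)*(-7) = ((-8 + 18) + 39)*(-7) = (10 + 39)*(-7) = 49*(-7) = -343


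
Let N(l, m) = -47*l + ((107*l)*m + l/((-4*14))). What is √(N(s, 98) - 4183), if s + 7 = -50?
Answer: I*√469776706/28 ≈ 774.08*I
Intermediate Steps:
s = -57 (s = -7 - 50 = -57)
N(l, m) = -2633*l/56 + 107*l*m (N(l, m) = -47*l + (107*l*m + l/(-56)) = -47*l + (107*l*m + l*(-1/56)) = -47*l + (107*l*m - l/56) = -47*l + (-l/56 + 107*l*m) = -2633*l/56 + 107*l*m)
√(N(s, 98) - 4183) = √((1/56)*(-57)*(-2633 + 5992*98) - 4183) = √((1/56)*(-57)*(-2633 + 587216) - 4183) = √((1/56)*(-57)*584583 - 4183) = √(-33321231/56 - 4183) = √(-33555479/56) = I*√469776706/28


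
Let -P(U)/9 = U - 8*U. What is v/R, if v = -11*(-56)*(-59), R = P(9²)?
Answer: -5192/729 ≈ -7.1221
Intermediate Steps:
P(U) = 63*U (P(U) = -9*(U - 8*U) = -(-63)*U = 63*U)
R = 5103 (R = 63*9² = 63*81 = 5103)
v = -36344 (v = 616*(-59) = -36344)
v/R = -36344/5103 = -36344*1/5103 = -5192/729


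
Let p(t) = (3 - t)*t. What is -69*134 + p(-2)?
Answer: -9256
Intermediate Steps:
p(t) = t*(3 - t)
-69*134 + p(-2) = -69*134 - 2*(3 - 1*(-2)) = -9246 - 2*(3 + 2) = -9246 - 2*5 = -9246 - 10 = -9256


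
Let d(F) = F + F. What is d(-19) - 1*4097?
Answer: -4135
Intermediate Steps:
d(F) = 2*F
d(-19) - 1*4097 = 2*(-19) - 1*4097 = -38 - 4097 = -4135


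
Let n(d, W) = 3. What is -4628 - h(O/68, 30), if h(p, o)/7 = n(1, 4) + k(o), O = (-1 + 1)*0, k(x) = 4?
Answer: -4677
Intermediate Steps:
O = 0 (O = 0*0 = 0)
h(p, o) = 49 (h(p, o) = 7*(3 + 4) = 7*7 = 49)
-4628 - h(O/68, 30) = -4628 - 1*49 = -4628 - 49 = -4677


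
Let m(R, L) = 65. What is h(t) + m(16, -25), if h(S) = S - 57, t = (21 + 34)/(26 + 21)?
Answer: 431/47 ≈ 9.1702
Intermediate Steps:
t = 55/47 ≈ 1.1702
h(S) = -57 + S
h(t) + m(16, -25) = (-57 + 55/47) + 65 = -2624/47 + 65 = 431/47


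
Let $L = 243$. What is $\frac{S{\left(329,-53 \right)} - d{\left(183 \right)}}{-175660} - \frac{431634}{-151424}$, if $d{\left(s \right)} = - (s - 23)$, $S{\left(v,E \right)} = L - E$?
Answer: $\frac{1352710341}{474984640} \approx 2.8479$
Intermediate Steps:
$S{\left(v,E \right)} = 243 - E$
$d{\left(s \right)} = 23 - s$ ($d{\left(s \right)} = - (-23 + s) = 23 - s$)
$\frac{S{\left(329,-53 \right)} - d{\left(183 \right)}}{-175660} - \frac{431634}{-151424} = \frac{\left(243 - -53\right) - \left(23 - 183\right)}{-175660} - \frac{431634}{-151424} = \left(\left(243 + 53\right) - \left(23 - 183\right)\right) \left(- \frac{1}{175660}\right) - - \frac{30831}{10816} = \left(296 - -160\right) \left(- \frac{1}{175660}\right) + \frac{30831}{10816} = \left(296 + 160\right) \left(- \frac{1}{175660}\right) + \frac{30831}{10816} = 456 \left(- \frac{1}{175660}\right) + \frac{30831}{10816} = - \frac{114}{43915} + \frac{30831}{10816} = \frac{1352710341}{474984640}$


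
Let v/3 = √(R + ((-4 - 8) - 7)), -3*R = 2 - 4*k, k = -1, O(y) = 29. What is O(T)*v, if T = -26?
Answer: 87*I*√21 ≈ 398.68*I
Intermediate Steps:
R = -2 (R = -(2 - 4*(-1))/3 = -(2 + 4)/3 = -⅓*6 = -2)
v = 3*I*√21 (v = 3*√(-2 + ((-4 - 8) - 7)) = 3*√(-2 + (-12 - 7)) = 3*√(-2 - 19) = 3*√(-21) = 3*(I*√21) = 3*I*√21 ≈ 13.748*I)
O(T)*v = 29*(3*I*√21) = 87*I*√21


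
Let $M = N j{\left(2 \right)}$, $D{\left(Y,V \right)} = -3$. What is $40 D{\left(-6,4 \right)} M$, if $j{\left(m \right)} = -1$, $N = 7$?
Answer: $840$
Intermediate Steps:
$M = -7$ ($M = 7 \left(-1\right) = -7$)
$40 D{\left(-6,4 \right)} M = 40 \left(-3\right) \left(-7\right) = \left(-120\right) \left(-7\right) = 840$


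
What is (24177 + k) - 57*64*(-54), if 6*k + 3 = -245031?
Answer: 180330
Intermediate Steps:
k = -40839 (k = -1/2 + (1/6)*(-245031) = -1/2 - 81677/2 = -40839)
(24177 + k) - 57*64*(-54) = (24177 - 40839) - 57*64*(-54) = -16662 - 3648*(-54) = -16662 + 196992 = 180330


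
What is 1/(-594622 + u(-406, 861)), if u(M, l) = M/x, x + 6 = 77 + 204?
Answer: -275/163521456 ≈ -1.6817e-6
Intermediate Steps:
x = 275 (x = -6 + (77 + 204) = -6 + 281 = 275)
u(M, l) = M/275
1/(-594622 + u(-406, 861)) = 1/(-594622 + (1/275)*(-406)) = 1/(-594622 - 406/275) = 1/(-163521456/275) = -275/163521456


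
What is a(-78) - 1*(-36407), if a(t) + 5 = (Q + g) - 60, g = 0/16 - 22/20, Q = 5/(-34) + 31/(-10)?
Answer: 6177401/170 ≈ 36338.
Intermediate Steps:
Q = -276/85 (Q = 5*(-1/34) + 31*(-1/10) = -5/34 - 31/10 = -276/85 ≈ -3.2471)
g = -11/10 (g = 0*(1/16) - 22*1/20 = 0 - 11/10 = -11/10 ≈ -1.1000)
a(t) = -11789/170 (a(t) = -5 + ((-276/85 - 11/10) - 60) = -5 + (-739/170 - 60) = -5 - 10939/170 = -11789/170)
a(-78) - 1*(-36407) = -11789/170 - 1*(-36407) = -11789/170 + 36407 = 6177401/170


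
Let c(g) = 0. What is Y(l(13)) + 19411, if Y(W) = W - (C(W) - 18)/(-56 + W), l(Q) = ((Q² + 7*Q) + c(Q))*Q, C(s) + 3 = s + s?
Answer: 75750545/3324 ≈ 22789.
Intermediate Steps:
C(s) = -3 + 2*s (C(s) = -3 + (s + s) = -3 + 2*s)
l(Q) = Q*(Q² + 7*Q) (l(Q) = ((Q² + 7*Q) + 0)*Q = (Q² + 7*Q)*Q = Q*(Q² + 7*Q))
Y(W) = W - (-21 + 2*W)/(-56 + W) (Y(W) = W - ((-3 + 2*W) - 18)/(-56 + W) = W - (-21 + 2*W)/(-56 + W))
Y(l(13)) + 19411 = (21 + (13²*(7 + 13))² - 58*13²*(7 + 13))/(-56 + 13²*(7 + 13)) + 19411 = (21 + (169*20)² - 9802*20)/(-56 + 169*20) + 19411 = (21 + 3380² - 58*3380)/(-56 + 3380) + 19411 = (21 + 11424400 - 196040)/3324 + 19411 = (1/3324)*11228381 + 19411 = 11228381/3324 + 19411 = 75750545/3324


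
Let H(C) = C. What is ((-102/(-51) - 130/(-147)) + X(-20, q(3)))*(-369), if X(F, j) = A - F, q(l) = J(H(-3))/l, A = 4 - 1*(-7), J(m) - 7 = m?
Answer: -612663/49 ≈ -12503.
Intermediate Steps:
J(m) = 7 + m
A = 11 (A = 4 + 7 = 11)
q(l) = 4/l (q(l) = (7 - 3)/l = 4/l)
X(F, j) = 11 - F
((-102/(-51) - 130/(-147)) + X(-20, q(3)))*(-369) = ((-102/(-51) - 130/(-147)) + (11 - 1*(-20)))*(-369) = ((-102*(-1/51) - 130*(-1/147)) + (11 + 20))*(-369) = ((2 + 130/147) + 31)*(-369) = (424/147 + 31)*(-369) = (4981/147)*(-369) = -612663/49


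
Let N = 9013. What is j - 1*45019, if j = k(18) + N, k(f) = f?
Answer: -35988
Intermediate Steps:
j = 9031 (j = 18 + 9013 = 9031)
j - 1*45019 = 9031 - 1*45019 = 9031 - 45019 = -35988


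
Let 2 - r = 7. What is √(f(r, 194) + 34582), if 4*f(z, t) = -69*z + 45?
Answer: √138718/2 ≈ 186.22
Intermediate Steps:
r = -5 (r = 2 - 1*7 = 2 - 7 = -5)
f(z, t) = 45/4 - 69*z/4 (f(z, t) = (-69*z + 45)/4 = (45 - 69*z)/4 = 45/4 - 69*z/4)
√(f(r, 194) + 34582) = √((45/4 - 69/4*(-5)) + 34582) = √((45/4 + 345/4) + 34582) = √(195/2 + 34582) = √(69359/2) = √138718/2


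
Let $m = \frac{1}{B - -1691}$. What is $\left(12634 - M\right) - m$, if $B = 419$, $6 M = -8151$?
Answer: $\frac{14762087}{1055} \approx 13993.0$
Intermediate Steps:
$M = - \frac{2717}{2}$ ($M = \frac{1}{6} \left(-8151\right) = - \frac{2717}{2} \approx -1358.5$)
$m = \frac{1}{2110}$ ($m = \frac{1}{419 - -1691} = \frac{1}{419 + \left(-109 + 1800\right)} = \frac{1}{419 + 1691} = \frac{1}{2110} \approx 0.00047393$)
$\left(12634 - M\right) - m = \left(12634 - - \frac{2717}{2}\right) - \frac{1}{2110} = \left(12634 + \frac{2717}{2}\right) - \frac{1}{2110} = \frac{27985}{2} - \frac{1}{2110} = \frac{14762087}{1055}$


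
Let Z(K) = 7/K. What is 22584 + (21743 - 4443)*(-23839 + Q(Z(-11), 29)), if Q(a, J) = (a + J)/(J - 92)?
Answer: -95264377996/231 ≈ -4.1240e+8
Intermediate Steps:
Q(a, J) = (J + a)/(-92 + J)
22584 + (21743 - 4443)*(-23839 + Q(Z(-11), 29)) = 22584 + (21743 - 4443)*(-23839 + (29 + 7/(-11))/(-92 + 29)) = 22584 + 17300*(-23839 + (29 + 7*(-1/11))/(-63)) = 22584 + 17300*(-23839 - (29 - 7/11)/63) = 22584 + 17300*(-23839 - 1/63*312/11) = 22584 + 17300*(-23839 - 104/231) = 22584 + 17300*(-5506913/231) = 22584 - 95269594900/231 = -95264377996/231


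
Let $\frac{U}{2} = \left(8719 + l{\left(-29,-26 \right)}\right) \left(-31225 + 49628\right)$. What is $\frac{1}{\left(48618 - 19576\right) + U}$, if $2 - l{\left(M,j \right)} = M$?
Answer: $\frac{1}{322081542} \approx 3.1048 \cdot 10^{-9}$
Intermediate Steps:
$l{\left(M,j \right)} = 2 - M$
$U = 322052500$ ($U = 2 \left(8719 + \left(2 - -29\right)\right) \left(-31225 + 49628\right) = 2 \left(8719 + \left(2 + 29\right)\right) 18403 = 2 \left(8719 + 31\right) 18403 = 2 \cdot 8750 \cdot 18403 = 2 \cdot 161026250 = 322052500$)
$\frac{1}{\left(48618 - 19576\right) + U} = \frac{1}{\left(48618 - 19576\right) + 322052500} = \frac{1}{29042 + 322052500} = \frac{1}{322081542}$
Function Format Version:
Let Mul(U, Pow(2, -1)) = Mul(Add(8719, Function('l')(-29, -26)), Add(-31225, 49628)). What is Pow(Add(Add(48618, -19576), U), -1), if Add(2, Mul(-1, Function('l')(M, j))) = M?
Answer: Rational(1, 322081542) ≈ 3.1048e-9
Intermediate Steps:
Function('l')(M, j) = Add(2, Mul(-1, M))
U = 322052500 (U = Mul(2, Mul(Add(8719, Add(2, Mul(-1, -29))), Add(-31225, 49628))) = Mul(2, Mul(Add(8719, Add(2, 29)), 18403)) = Mul(2, Mul(Add(8719, 31), 18403)) = Mul(2, Mul(8750, 18403)) = Mul(2, 161026250) = 322052500)
Pow(Add(Add(48618, -19576), U), -1) = Pow(Add(Add(48618, -19576), 322052500), -1) = Pow(Add(29042, 322052500), -1) = Pow(322081542, -1) = Rational(1, 322081542)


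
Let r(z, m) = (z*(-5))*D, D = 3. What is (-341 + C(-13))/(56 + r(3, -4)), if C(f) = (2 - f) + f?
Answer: -339/11 ≈ -30.818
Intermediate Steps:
r(z, m) = -15*z (r(z, m) = (z*(-5))*3 = -5*z*3 = -15*z)
C(f) = 2
(-341 + C(-13))/(56 + r(3, -4)) = (-341 + 2)/(56 - 15*3) = -339/(56 - 45) = -339/11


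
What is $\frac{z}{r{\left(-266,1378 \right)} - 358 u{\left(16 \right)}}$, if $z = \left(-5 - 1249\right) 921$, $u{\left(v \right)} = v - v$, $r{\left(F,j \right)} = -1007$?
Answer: $\frac{60786}{53} \approx 1146.9$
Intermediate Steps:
$u{\left(v \right)} = 0$
$z = -1154934$ ($z = \left(-1254\right) 921 = -1154934$)
$\frac{z}{r{\left(-266,1378 \right)} - 358 u{\left(16 \right)}} = - \frac{1154934}{-1007 - 0} = - \frac{1154934}{-1007 + 0} = - \frac{1154934}{-1007} = \left(-1154934\right) \left(- \frac{1}{1007}\right) = \frac{60786}{53}$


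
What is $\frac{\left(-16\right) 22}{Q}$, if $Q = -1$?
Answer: $352$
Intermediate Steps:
$\frac{\left(-16\right) 22}{Q} = \frac{\left(-16\right) 22}{-1} = \left(-352\right) \left(-1\right) = 352$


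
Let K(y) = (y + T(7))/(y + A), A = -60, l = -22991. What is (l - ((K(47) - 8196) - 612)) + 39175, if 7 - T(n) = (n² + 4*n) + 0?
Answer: 324873/13 ≈ 24990.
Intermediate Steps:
T(n) = 7 - n² - 4*n (T(n) = 7 - ((n² + 4*n) + 0) = 7 - (n² + 4*n) = 7 + (-n² - 4*n) = 7 - n² - 4*n)
K(y) = (-70 + y)/(-60 + y) (K(y) = (y + (7 - 1*7² - 4*7))/(y - 60) = (y + (7 - 1*49 - 28))/(-60 + y) = (y + (7 - 49 - 28))/(-60 + y) = (y - 70)/(-60 + y) = (-70 + y)/(-60 + y))
(l - ((K(47) - 8196) - 612)) + 39175 = (-22991 - (((-70 + 47)/(-60 + 47) - 8196) - 612)) + 39175 = (-22991 - ((-23/(-13) - 8196) - 612)) + 39175 = (-22991 - ((-1/13*(-23) - 8196) - 612)) + 39175 = (-22991 - ((23/13 - 8196) - 612)) + 39175 = (-22991 - (-106525/13 - 612)) + 39175 = (-22991 - 1*(-114481/13)) + 39175 = (-22991 + 114481/13) + 39175 = -184402/13 + 39175 = 324873/13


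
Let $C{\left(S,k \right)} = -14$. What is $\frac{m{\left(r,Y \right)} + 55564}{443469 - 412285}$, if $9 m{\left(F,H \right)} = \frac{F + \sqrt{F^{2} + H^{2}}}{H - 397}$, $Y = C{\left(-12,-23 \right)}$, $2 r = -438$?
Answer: $\frac{68510485}{38449872} - \frac{\sqrt{48157}}{115349616} \approx 1.7818$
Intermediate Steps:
$r = -219$ ($r = \frac{1}{2} \left(-438\right) = -219$)
$Y = -14$
$m{\left(F,H \right)} = \frac{F + \sqrt{F^{2} + H^{2}}}{9 \left(-397 + H\right)}$ ($m{\left(F,H \right)} = \frac{\left(F + \sqrt{F^{2} + H^{2}}\right) \frac{1}{H - 397}}{9} = \frac{\left(F + \sqrt{F^{2} + H^{2}}\right) \frac{1}{-397 + H}}{9} = \frac{\frac{1}{-397 + H} \left(F + \sqrt{F^{2} + H^{2}}\right)}{9} = \frac{F + \sqrt{F^{2} + H^{2}}}{9 \left(-397 + H\right)}$)
$\frac{m{\left(r,Y \right)} + 55564}{443469 - 412285} = \frac{\frac{-219 + \sqrt{\left(-219\right)^{2} + \left(-14\right)^{2}}}{9 \left(-397 - 14\right)} + 55564}{443469 - 412285} = \frac{\frac{-219 + \sqrt{47961 + 196}}{9 \left(-411\right)} + 55564}{31184} = \left(\frac{1}{9} \left(- \frac{1}{411}\right) \left(-219 + \sqrt{48157}\right) + 55564\right) \frac{1}{31184} = \left(\left(\frac{73}{1233} - \frac{\sqrt{48157}}{3699}\right) + 55564\right) \frac{1}{31184} = \left(\frac{68510485}{1233} - \frac{\sqrt{48157}}{3699}\right) \frac{1}{31184} = \frac{68510485}{38449872} - \frac{\sqrt{48157}}{115349616}$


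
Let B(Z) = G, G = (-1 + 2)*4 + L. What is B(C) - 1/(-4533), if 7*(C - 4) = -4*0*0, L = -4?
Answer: 1/4533 ≈ 0.00022060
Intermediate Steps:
G = 0 (G = (-1 + 2)*4 - 4 = 1*4 - 4 = 4 - 4 = 0)
C = 4 (C = 4 + (-4*0*0)/7 = 4 + (0*0)/7 = 4 + (⅐)*0 = 4 + 0 = 4)
B(Z) = 0
B(C) - 1/(-4533) = 0 - 1/(-4533) = 0 - 1*(-1/4533) = 0 + 1/4533 = 1/4533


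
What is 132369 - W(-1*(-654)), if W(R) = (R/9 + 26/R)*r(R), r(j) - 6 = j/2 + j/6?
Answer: 10925371/109 ≈ 1.0023e+5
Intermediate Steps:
r(j) = 6 + 2*j/3 (r(j) = 6 + (j/2 + j/6) = 6 + 2*j/3)
W(R) = (6 + 2*R/3)*(26/R + R/9) (W(R) = (R/9 + 26/R)*(6 + 2*R/3) = (26/R + R/9)*(6 + 2*R/3) = (6 + 2*R/3)*(26/R + R/9))
132369 - W(-1*(-654)) = 132369 - 2*(9 - 1*(-654))*(234 + (-1*(-654))²)/(27*((-1*(-654)))) = 132369 - 2*(9 + 654)*(234 + 654²)/(27*654) = 132369 - 2*663*(234 + 427716)/(27*654) = 132369 - 2*663*427950/(27*654) = 132369 - 1*3502850/109 = 132369 - 3502850/109 = 10925371/109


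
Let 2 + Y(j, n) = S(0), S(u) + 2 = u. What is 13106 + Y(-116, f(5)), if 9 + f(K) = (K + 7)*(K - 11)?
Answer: 13102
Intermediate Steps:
S(u) = -2 + u
f(K) = -9 + (-11 + K)*(7 + K) (f(K) = -9 + (K + 7)*(K - 11) = -9 + (7 + K)*(-11 + K) = -9 + (-11 + K)*(7 + K))
Y(j, n) = -4 (Y(j, n) = -2 + (-2 + 0) = -2 - 2 = -4)
13106 + Y(-116, f(5)) = 13106 - 4 = 13102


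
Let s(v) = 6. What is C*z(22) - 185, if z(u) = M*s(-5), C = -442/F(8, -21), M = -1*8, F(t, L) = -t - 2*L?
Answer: 439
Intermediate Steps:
M = -8
C = -13 (C = -442/(-1*8 - 2*(-21)) = -442/(-8 + 42) = -442/34 = -442*1/34 = -13)
z(u) = -48 (z(u) = -8*6 = -48)
C*z(22) - 185 = -13*(-48) - 185 = 624 - 185 = 439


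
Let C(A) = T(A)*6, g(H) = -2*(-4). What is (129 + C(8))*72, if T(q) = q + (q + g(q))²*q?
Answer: 897480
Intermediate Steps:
g(H) = 8
T(q) = q + q*(8 + q)² (T(q) = q + (q + 8)²*q = q + (8 + q)²*q = q + q*(8 + q)²)
C(A) = 6*A*(1 + (8 + A)²) (C(A) = (A*(1 + (8 + A)²))*6 = 6*A*(1 + (8 + A)²))
(129 + C(8))*72 = (129 + 6*8*(1 + (8 + 8)²))*72 = (129 + 6*8*(1 + 16²))*72 = (129 + 6*8*(1 + 256))*72 = (129 + 6*8*257)*72 = (129 + 12336)*72 = 12465*72 = 897480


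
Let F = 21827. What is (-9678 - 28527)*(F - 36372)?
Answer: 555691725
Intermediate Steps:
(-9678 - 28527)*(F - 36372) = (-9678 - 28527)*(21827 - 36372) = -38205*(-14545) = 555691725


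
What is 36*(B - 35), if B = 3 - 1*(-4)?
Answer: -1008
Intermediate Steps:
B = 7 (B = 3 + 4 = 7)
36*(B - 35) = 36*(7 - 35) = 36*(-28) = -1008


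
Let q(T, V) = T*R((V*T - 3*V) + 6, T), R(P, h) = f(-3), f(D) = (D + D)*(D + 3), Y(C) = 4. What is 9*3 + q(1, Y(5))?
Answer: 27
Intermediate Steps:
f(D) = 2*D*(3 + D) (f(D) = (2*D)*(3 + D) = 2*D*(3 + D))
R(P, h) = 0 (R(P, h) = 2*(-3)*(3 - 3) = 2*(-3)*0 = 0)
q(T, V) = 0 (q(T, V) = T*0 = 0)
9*3 + q(1, Y(5)) = 9*3 + 0 = 27 + 0 = 27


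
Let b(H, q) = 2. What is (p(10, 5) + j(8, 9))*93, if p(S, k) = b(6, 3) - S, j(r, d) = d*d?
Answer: 6789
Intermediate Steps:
j(r, d) = d²
p(S, k) = 2 - S
(p(10, 5) + j(8, 9))*93 = ((2 - 1*10) + 9²)*93 = ((2 - 10) + 81)*93 = (-8 + 81)*93 = 73*93 = 6789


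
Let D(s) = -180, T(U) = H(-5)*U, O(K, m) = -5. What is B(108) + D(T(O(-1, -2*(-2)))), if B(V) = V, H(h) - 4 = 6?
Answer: -72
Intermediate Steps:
H(h) = 10 (H(h) = 4 + 6 = 10)
T(U) = 10*U
B(108) + D(T(O(-1, -2*(-2)))) = 108 - 180 = -72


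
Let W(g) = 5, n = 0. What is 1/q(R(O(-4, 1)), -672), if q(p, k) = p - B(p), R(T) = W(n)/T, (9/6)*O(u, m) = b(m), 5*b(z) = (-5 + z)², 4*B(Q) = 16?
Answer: -32/53 ≈ -0.60377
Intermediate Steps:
B(Q) = 4 (B(Q) = (¼)*16 = 4)
b(z) = (-5 + z)²/5
O(u, m) = 2*(-5 + m)²/15 (O(u, m) = 2*((-5 + m)²/5)/3 = 2*(-5 + m)²/15)
R(T) = 5/T
q(p, k) = -4 + p (q(p, k) = p - 1*4 = p - 4 = -4 + p)
1/q(R(O(-4, 1)), -672) = 1/(-4 + 5/((2*(-5 + 1)²/15))) = 1/(-4 + 5/(((2/15)*(-4)²))) = 1/(-4 + 5/(((2/15)*16))) = 1/(-4 + 5/(32/15)) = 1/(-4 + 5*(15/32)) = 1/(-4 + 75/32) = 1/(-53/32) = -32/53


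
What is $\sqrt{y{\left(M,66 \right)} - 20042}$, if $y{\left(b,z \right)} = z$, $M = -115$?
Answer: $2 i \sqrt{4994} \approx 141.34 i$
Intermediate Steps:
$\sqrt{y{\left(M,66 \right)} - 20042} = \sqrt{66 - 20042} = \sqrt{-19976} = 2 i \sqrt{4994}$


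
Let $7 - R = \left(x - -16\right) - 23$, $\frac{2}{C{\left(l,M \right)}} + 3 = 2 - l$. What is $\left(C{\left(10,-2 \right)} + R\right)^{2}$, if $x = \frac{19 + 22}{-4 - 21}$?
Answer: $\frac{18071001}{75625} \approx 238.96$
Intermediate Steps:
$x = - \frac{41}{25}$ ($x = \frac{41}{-25} = 41 \left(- \frac{1}{25}\right) = - \frac{41}{25} \approx -1.64$)
$C{\left(l,M \right)} = \frac{2}{-1 - l}$ ($C{\left(l,M \right)} = \frac{2}{-3 - \left(-2 + l\right)} = \frac{2}{-1 - l}$)
$R = \frac{391}{25}$ ($R = 7 - \left(\left(- \frac{41}{25} - -16\right) - 23\right) = 7 - \left(\left(- \frac{41}{25} + 16\right) - 23\right) = 7 - \left(\frac{359}{25} - 23\right) = 7 - - \frac{216}{25} = 7 + \frac{216}{25} = \frac{391}{25} \approx 15.64$)
$\left(C{\left(10,-2 \right)} + R\right)^{2} = \left(- \frac{2}{1 + 10} + \frac{391}{25}\right)^{2} = \left(- \frac{2}{11} + \frac{391}{25}\right)^{2} = \left(\frac{4251}{275}\right)^{2} = \frac{18071001}{75625}$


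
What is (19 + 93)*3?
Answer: 336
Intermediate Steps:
(19 + 93)*3 = 112*3 = 336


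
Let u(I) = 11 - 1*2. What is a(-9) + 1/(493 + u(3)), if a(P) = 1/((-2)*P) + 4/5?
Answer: 9686/11295 ≈ 0.85755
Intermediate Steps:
u(I) = 9 (u(I) = 11 - 2 = 9)
a(P) = ⅘ - 1/(2*P) (a(P) = -1/(2*P) + 4*(⅕) = -1/(2*P) + ⅘ = ⅘ - 1/(2*P))
a(-9) + 1/(493 + u(3)) = (⅒)*(-5 + 8*(-9))/(-9) + 1/(493 + 9) = (⅒)*(-⅑)*(-5 - 72) + 1/502 = (⅒)*(-⅑)*(-77) + 1/502 = 77/90 + 1/502 = 9686/11295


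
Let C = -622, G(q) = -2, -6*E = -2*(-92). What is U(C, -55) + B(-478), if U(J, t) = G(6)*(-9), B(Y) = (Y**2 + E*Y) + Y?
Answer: 728048/3 ≈ 2.4268e+5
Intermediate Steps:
E = -92/3 (E = -(-1)*(-92)/3 = -1/6*184 = -92/3 ≈ -30.667)
B(Y) = Y**2 - 89*Y/3 (B(Y) = (Y**2 - 92*Y/3) + Y = Y**2 - 89*Y/3)
U(J, t) = 18 (U(J, t) = -2*(-9) = 18)
U(C, -55) + B(-478) = 18 + (1/3)*(-478)*(-89 + 3*(-478)) = 18 + (1/3)*(-478)*(-89 - 1434) = 18 + (1/3)*(-478)*(-1523) = 18 + 727994/3 = 728048/3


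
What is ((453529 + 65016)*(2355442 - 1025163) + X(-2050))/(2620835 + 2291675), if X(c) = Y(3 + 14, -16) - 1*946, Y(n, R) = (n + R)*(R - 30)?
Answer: 689809523063/4912510 ≈ 1.4042e+5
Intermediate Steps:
Y(n, R) = (-30 + R)*(R + n) (Y(n, R) = (R + n)*(-30 + R) = (-30 + R)*(R + n))
X(c) = -992 (X(c) = ((-16)**2 - 30*(-16) - 30*(3 + 14) - 16*(3 + 14)) - 1*946 = (256 + 480 - 30*17 - 16*17) - 946 = (256 + 480 - 510 - 272) - 946 = -46 - 946 = -992)
((453529 + 65016)*(2355442 - 1025163) + X(-2050))/(2620835 + 2291675) = ((453529 + 65016)*(2355442 - 1025163) - 992)/(2620835 + 2291675) = (518545*1330279 - 992)/4912510 = (689809524055 - 992)*(1/4912510) = 689809523063*(1/4912510) = 689809523063/4912510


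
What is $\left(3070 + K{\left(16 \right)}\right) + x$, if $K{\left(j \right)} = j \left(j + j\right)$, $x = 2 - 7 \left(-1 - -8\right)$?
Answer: $3535$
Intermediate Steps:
$x = -47$ ($x = 2 - 7 \left(-1 + 8\right) = 2 - 49 = -47$)
$K{\left(j \right)} = 2 j^{2}$ ($K{\left(j \right)} = j 2 j = 2 j^{2}$)
$\left(3070 + K{\left(16 \right)}\right) + x = \left(3070 + 2 \cdot 16^{2}\right) - 47 = \left(3070 + 2 \cdot 256\right) - 47 = \left(3070 + 512\right) - 47 = 3582 - 47 = 3535$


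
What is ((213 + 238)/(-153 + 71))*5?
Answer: -55/2 ≈ -27.500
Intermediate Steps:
((213 + 238)/(-153 + 71))*5 = (451/(-82))*5 = (451*(-1/82))*5 = -11/2*5 = -55/2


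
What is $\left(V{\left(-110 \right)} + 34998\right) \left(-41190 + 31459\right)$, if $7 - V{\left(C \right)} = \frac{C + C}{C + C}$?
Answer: $-340623924$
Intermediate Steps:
$V{\left(C \right)} = 6$ ($V{\left(C \right)} = 7 - \frac{C + C}{C + C} = 7 - \frac{2 C}{2 C} = 7 - 2 C \frac{1}{2 C} = 7 - 1 = 6$)
$\left(V{\left(-110 \right)} + 34998\right) \left(-41190 + 31459\right) = \left(6 + 34998\right) \left(-41190 + 31459\right) = 35004 \left(-9731\right) = -340623924$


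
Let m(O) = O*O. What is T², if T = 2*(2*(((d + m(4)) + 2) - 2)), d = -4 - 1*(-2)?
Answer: 3136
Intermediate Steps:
m(O) = O²
d = -2 (d = -4 + 2 = -2)
T = 56 (T = 2*(2*(((-2 + 4²) + 2) - 2)) = 2*(2*(((-2 + 16) + 2) - 2)) = 2*(2*((14 + 2) - 2)) = 2*(2*(16 - 2)) = 2*(2*14) = 2*28 = 56)
T² = 56² = 3136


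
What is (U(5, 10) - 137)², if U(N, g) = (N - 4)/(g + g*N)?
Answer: 67551961/3600 ≈ 18764.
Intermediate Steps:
U(N, g) = (-4 + N)/(g + N*g)
(U(5, 10) - 137)² = ((-4 + 5)/(10*(1 + 5)) - 137)² = ((⅒)*1/6 - 137)² = ((⅒)*(⅙)*1 - 137)² = (1/60 - 137)² = (-8219/60)² = 67551961/3600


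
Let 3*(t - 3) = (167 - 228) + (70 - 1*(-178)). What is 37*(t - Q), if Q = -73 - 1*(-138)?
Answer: 37/3 ≈ 12.333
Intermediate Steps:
Q = 65 (Q = -73 + 138 = 65)
t = 196/3 (t = 3 + ((167 - 228) + (70 - 1*(-178)))/3 = 3 + (-61 + (70 + 178))/3 = 3 + (-61 + 248)/3 = 3 + (⅓)*187 = 3 + 187/3 = 196/3 ≈ 65.333)
37*(t - Q) = 37*(196/3 - 1*65) = 37*(196/3 - 65) = 37*(⅓) = 37/3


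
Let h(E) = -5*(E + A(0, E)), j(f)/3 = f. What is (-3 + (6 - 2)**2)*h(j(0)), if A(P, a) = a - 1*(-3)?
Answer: -195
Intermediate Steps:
A(P, a) = 3 + a (A(P, a) = a + 3 = 3 + a)
j(f) = 3*f
h(E) = -15 - 10*E (h(E) = -5*(E + (3 + E)) = -5*(3 + 2*E) = -15 - 10*E)
(-3 + (6 - 2)**2)*h(j(0)) = (-3 + (6 - 2)**2)*(-15 - 30*0) = (-3 + 4**2)*(-15 - 10*0) = (-3 + 16)*(-15 + 0) = 13*(-15) = -195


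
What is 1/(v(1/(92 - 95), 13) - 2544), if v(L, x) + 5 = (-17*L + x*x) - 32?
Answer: -3/7219 ≈ -0.00041557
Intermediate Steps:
v(L, x) = -37 + x² - 17*L (v(L, x) = -5 + ((-17*L + x*x) - 32) = -5 + ((-17*L + x²) - 32) = -5 + ((x² - 17*L) - 32) = -5 + (-32 + x² - 17*L) = -37 + x² - 17*L)
1/(v(1/(92 - 95), 13) - 2544) = 1/((-37 + 13² - 17/(92 - 95)) - 2544) = 1/((-37 + 169 - 17/(-3)) - 2544) = 1/((-37 + 169 - 17*(-⅓)) - 2544) = 1/((-37 + 169 + 17/3) - 2544) = 1/(413/3 - 2544) = 1/(-7219/3) = -3/7219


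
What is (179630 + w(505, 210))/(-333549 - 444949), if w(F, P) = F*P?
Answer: -142840/389249 ≈ -0.36696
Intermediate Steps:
(179630 + w(505, 210))/(-333549 - 444949) = (179630 + 505*210)/(-333549 - 444949) = (179630 + 106050)/(-778498) = 285680*(-1/778498) = -142840/389249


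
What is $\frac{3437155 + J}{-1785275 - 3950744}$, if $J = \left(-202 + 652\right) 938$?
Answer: $- \frac{3859255}{5736019} \approx -0.67281$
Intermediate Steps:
$J = 422100$ ($J = 450 \cdot 938 = 422100$)
$\frac{3437155 + J}{-1785275 - 3950744} = \frac{3437155 + 422100}{-1785275 - 3950744} = \frac{3859255}{-5736019} = 3859255 \left(- \frac{1}{5736019}\right) = - \frac{3859255}{5736019}$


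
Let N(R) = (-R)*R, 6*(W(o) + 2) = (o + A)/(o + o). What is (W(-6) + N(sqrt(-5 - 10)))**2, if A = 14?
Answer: 13456/81 ≈ 166.12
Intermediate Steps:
W(o) = -2 + (14 + o)/(12*o) (W(o) = -2 + ((o + 14)/(o + o))/6 = -2 + ((14 + o)/((2*o)))/6 = -2 + ((14 + o)*(1/(2*o)))/6 = -2 + ((14 + o)/(2*o))/6 = -2 + (14 + o)/(12*o))
N(R) = -R**2
(W(-6) + N(sqrt(-5 - 10)))**2 = ((1/12)*(14 - 23*(-6))/(-6) - (sqrt(-5 - 10))**2)**2 = ((1/12)*(-1/6)*(14 + 138) - (sqrt(-15))**2)**2 = ((1/12)*(-1/6)*152 - (I*sqrt(15))**2)**2 = (-19/9 - 1*(-15))**2 = (-19/9 + 15)**2 = (116/9)**2 = 13456/81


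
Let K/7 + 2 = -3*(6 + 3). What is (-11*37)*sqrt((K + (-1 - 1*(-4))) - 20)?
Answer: -814*I*sqrt(55) ≈ -6036.8*I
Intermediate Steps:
K = -203 (K = -14 + 7*(-3*(6 + 3)) = -14 + 7*(-3*9) = -14 + 7*(-27) = -14 - 189 = -203)
(-11*37)*sqrt((K + (-1 - 1*(-4))) - 20) = (-11*37)*sqrt((-203 + (-1 - 1*(-4))) - 20) = -407*sqrt((-203 + (-1 + 4)) - 20) = -407*sqrt((-203 + 3) - 20) = -407*sqrt(-200 - 20) = -814*I*sqrt(55)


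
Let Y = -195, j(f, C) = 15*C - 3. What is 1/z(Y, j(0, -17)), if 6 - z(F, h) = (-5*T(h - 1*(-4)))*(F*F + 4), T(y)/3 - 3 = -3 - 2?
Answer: -1/1140864 ≈ -8.7653e-7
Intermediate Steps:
T(y) = -6 (T(y) = 9 + 3*(-3 - 2) = 9 + 3*(-5) = 9 - 15 = -6)
j(f, C) = -3 + 15*C
z(F, h) = -114 - 30*F**2 (z(F, h) = 6 - (-5*(-6))*(F*F + 4) = 6 - 30*(F**2 + 4) = 6 - 30*(4 + F**2) = 6 - (120 + 30*F**2) = 6 + (-120 - 30*F**2) = -114 - 30*F**2)
1/z(Y, j(0, -17)) = 1/(-114 - 30*(-195)**2) = 1/(-114 - 30*38025) = 1/(-114 - 1140750) = 1/(-1140864) = -1/1140864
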